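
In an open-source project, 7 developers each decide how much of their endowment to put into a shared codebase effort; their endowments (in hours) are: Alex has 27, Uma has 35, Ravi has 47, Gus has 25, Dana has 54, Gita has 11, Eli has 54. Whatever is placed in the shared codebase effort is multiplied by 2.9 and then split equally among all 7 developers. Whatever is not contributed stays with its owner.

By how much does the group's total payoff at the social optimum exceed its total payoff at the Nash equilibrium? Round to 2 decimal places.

480.70 hours

The private return per contributed unit is 2.9/7 = 0.4143 < 1 for every player regardless of endowment, so the Nash equilibrium is zero contribution and the group total is Σ E_j = 27 + 35 + 47 + 25 + 54 + 11 + 54 = 253.
Each contributed unit returns 2.900 to the group, so the social optimum is full contribution by everyone: group total = 2.900 × 253 = 733.70.
Efficiency loss = (2.900 − 1) × 253 = 480.70.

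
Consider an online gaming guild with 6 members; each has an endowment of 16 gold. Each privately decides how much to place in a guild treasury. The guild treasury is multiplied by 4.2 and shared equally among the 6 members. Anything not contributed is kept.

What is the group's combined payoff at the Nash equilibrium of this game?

96.00 gold

Each contributed unit returns 4.2/6 = 0.7000 to its contributor — below 1 — so contributing 0 is dominant for every player. At the Nash equilibrium everyone keeps their 16, and the group total is 6 × 16 = 96.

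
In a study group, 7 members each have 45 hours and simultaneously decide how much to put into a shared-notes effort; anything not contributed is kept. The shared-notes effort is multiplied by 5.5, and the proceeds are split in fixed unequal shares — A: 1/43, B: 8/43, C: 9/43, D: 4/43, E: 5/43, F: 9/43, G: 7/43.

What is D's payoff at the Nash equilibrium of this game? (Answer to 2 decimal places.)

Player j's private return per contributed unit is 5.5 × (j's share). Contributing is weakly dominant for j when that share is at least 1/5.5 = 0.1818, and contributing 0 is dominant otherwise.
The shares above 0.1818 belong to B, C and F, contributing 45 each; the remaining 4 contribute 0. Total contributed: 135.
D keeps 45 and receives 5.5 × 135 × 4/43 = 69.07 from the shared-notes effort, for a payoff of 114.07.

114.07 hours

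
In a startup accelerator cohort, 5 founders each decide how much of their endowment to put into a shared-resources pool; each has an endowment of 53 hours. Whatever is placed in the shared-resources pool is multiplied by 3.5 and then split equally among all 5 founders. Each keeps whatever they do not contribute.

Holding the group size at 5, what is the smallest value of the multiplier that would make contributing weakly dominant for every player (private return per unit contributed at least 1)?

5

A contributed unit returns (multiplier)/5 to its contributor.
This reaches 1 exactly when the multiplier is 5.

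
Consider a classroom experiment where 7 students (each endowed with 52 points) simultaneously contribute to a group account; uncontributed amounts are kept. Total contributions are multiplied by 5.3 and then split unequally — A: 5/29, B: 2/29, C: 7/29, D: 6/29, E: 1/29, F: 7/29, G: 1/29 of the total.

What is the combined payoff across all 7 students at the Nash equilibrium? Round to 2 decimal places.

Player j's private return per contributed unit is 5.3 × (j's share). Contributing is weakly dominant for j when that share is at least 1/5.3 = 0.1887, and contributing 0 is dominant otherwise.
C, D and F are above the threshold, contributing 52 each; the remaining 4 contribute 0. Total contributed: 156.
The group account pays out 5.3 × 156 = 826.80 in total (split across the unequal shares, but the aggregate is all that matters for the group sum).
The 4 free-riders keep 52 each, adding 208. Group total = 208 + 826.80 = 1034.80.

1034.80 points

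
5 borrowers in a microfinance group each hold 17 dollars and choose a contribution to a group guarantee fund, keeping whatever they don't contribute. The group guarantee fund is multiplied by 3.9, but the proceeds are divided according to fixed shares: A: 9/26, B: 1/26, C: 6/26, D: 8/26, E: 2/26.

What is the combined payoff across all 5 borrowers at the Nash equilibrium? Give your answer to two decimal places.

183.60 dollars

Player j's private return per contributed unit is 3.9 × (j's share). Contributing is weakly dominant for j when that share is at least 1/3.9 = 0.2564, and contributing 0 is dominant otherwise.
The shares above 0.2564 belong to A and D, contributing 17 each; the remaining 3 contribute 0. Total contributed: 34.
The group guarantee fund pays out 3.9 × 34 = 132.60 in total (split across the unequal shares, but the aggregate is all that matters for the group sum).
The 3 free-riders keep 17 each, adding 51. Group total = 51 + 132.60 = 183.60.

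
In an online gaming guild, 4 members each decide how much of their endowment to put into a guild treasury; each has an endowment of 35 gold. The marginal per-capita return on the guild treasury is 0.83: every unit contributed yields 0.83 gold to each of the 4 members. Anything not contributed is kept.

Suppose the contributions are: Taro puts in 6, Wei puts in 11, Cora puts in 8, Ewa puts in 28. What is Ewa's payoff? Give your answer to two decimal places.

Total contributed: 6 + 11 + 8 + 28 = 53.
Each receives 0.83 × 53 = 43.99 from the guild treasury.
Ewa keeps 35 − 28 = 7, so Ewa's payoff is 7 + 43.99 = 50.99.

50.99 gold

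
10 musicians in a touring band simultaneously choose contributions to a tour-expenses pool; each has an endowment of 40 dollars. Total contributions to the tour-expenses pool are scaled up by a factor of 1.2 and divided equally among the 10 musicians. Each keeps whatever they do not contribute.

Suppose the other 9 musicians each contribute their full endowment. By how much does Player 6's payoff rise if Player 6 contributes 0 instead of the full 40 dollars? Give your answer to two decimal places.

35.20 dollars

Switching from a contribution of 40 to 0 lets Player 6 keep an extra 40 dollars, but lowers the tour-expenses pool by 40, which costs Player 6 their own share of that drop: 1.2/10 × 40 = 4.80.
Net gain = 40 − 4.80 = 35.20. The private return per contributed unit (0.1200) is below 1, so free-riding is indeed the best response regardless of what the others do.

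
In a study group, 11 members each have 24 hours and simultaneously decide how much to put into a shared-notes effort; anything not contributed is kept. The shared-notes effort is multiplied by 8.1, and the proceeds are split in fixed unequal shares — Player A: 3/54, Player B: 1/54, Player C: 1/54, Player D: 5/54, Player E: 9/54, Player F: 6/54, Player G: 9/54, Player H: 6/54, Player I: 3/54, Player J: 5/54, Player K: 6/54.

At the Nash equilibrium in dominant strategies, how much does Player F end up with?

A player with share s gets back 8.1·s per unit contributed, so full contribution is dominant for anyone with s > 1/8.1 = 0.1235 and zero contribution is dominant for anyone below.
The shares above 0.1235 belong to Player E and Player G, contributing 24 each; the remaining 9 contribute 0. Total contributed: 48.
Player F keeps 24 and receives 8.1 × 48 × 6/54 = 43.20 from the shared-notes effort, for a payoff of 67.20.

67.20 hours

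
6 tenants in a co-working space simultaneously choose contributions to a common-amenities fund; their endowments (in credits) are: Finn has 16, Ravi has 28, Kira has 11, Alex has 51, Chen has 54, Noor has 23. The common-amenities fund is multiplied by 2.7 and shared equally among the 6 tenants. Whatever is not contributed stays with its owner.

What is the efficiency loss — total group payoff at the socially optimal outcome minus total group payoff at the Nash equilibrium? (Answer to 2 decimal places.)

The private return per contributed unit is 2.7/6 = 0.4500 < 1 for every player regardless of endowment, so the Nash equilibrium is zero contribution and the group total is Σ E_j = 16 + 28 + 11 + 51 + 54 + 23 = 183.
Each contributed unit returns 2.700 to the group, so the social optimum is full contribution by everyone: group total = 2.700 × 183 = 494.10.
Efficiency loss = (2.700 − 1) × 183 = 311.10.

311.10 credits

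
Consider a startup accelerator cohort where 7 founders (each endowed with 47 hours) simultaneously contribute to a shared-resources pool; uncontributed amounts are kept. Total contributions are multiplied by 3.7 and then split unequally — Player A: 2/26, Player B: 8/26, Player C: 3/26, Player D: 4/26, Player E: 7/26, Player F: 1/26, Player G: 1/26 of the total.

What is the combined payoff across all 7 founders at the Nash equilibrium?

455.90 hours

Player j's private return per contributed unit is 3.7 × (j's share). Contributing is weakly dominant for j when that share is at least 1/3.7 = 0.2703, and contributing 0 is dominant otherwise.
The only share above 0.2703 is Player B's 8/26, contributing 47; the remaining 6 contribute 0. Total contributed: 47.
The shared-resources pool pays out 3.7 × 47 = 173.90 in total (split across the unequal shares, but the aggregate is all that matters for the group sum).
The 6 free-riders keep 47 each, adding 282. Group total = 282 + 173.90 = 455.90.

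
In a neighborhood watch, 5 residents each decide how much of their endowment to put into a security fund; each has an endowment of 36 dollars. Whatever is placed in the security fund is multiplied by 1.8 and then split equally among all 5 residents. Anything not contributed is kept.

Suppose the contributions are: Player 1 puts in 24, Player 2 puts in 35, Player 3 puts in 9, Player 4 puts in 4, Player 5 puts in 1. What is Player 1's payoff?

38.28 dollars

Total contributed: 24 + 35 + 9 + 4 + 1 = 73.
Each receives 1.8 × 73 / 5 = 26.28 from the security fund.
Player 1 keeps 36 − 24 = 12, so Player 1's payoff is 12 + 26.28 = 38.28.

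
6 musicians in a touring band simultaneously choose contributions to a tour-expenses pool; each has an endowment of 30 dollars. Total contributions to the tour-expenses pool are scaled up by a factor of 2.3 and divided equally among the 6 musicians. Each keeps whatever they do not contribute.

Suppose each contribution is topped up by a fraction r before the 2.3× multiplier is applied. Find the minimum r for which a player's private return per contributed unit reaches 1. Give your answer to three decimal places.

1.609

With matching at rate r, one contributed unit becomes (1 + r) in the tour-expenses pool and returns 2.3 × (1 + r) / 6 to the contributor.
Setting this equal to 1: 1 + r = 6/2.3 = 2.6087.
So the minimum matching rate is r = 2.6087 − 1 = 1.609.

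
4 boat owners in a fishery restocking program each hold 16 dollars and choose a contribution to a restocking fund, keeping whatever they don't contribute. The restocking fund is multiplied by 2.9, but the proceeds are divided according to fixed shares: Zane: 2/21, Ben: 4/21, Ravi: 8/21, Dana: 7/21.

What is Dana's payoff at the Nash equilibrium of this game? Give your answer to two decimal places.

Player j's private return per contributed unit is 2.9 × (j's share). Contributing is weakly dominant for j when that share is at least 1/2.9 = 0.3448, and contributing 0 is dominant otherwise.
The only share above 0.3448 is Ravi's 8/21, contributing 16; the remaining 3 contribute 0. Total contributed: 16.
Dana keeps 16 and receives 2.9 × 16 × 7/21 = 15.47 from the restocking fund, for a payoff of 31.47.

31.47 dollars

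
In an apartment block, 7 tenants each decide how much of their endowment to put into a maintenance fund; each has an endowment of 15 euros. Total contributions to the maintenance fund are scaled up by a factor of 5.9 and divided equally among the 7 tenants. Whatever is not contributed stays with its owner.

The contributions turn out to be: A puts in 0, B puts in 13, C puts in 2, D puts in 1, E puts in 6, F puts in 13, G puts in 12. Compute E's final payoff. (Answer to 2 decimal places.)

Total contributed: 0 + 13 + 2 + 1 + 6 + 13 + 12 = 47.
Each receives 5.9 × 47 / 7 = 39.61 from the maintenance fund.
E keeps 15 − 6 = 9, so E's payoff is 9 + 39.61 = 48.61.

48.61 euros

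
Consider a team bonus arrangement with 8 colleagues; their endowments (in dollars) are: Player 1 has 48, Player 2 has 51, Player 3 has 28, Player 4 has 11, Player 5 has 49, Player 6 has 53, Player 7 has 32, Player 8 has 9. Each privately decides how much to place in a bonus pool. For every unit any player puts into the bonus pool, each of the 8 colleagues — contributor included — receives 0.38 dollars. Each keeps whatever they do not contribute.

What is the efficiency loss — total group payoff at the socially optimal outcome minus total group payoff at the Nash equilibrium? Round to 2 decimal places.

The private return per contributed unit is 0.38 < 1 for everyone, so the Nash equilibrium is zero contribution and the group total is Σ E_j = 48 + 51 + 28 + 11 + 49 + 53 + 32 + 9 = 281.
Each contributed unit returns 3.040 to the group, so the social optimum is full contribution by everyone: group total = 3.040 × 281 = 854.24.
Efficiency loss = (3.040 − 1) × 281 = 573.24.

573.24 dollars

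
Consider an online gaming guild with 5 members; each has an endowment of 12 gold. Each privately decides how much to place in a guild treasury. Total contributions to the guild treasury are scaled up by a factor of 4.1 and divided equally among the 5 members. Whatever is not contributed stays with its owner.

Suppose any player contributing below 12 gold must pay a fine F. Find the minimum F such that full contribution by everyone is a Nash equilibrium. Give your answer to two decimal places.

Given the others contribute fully, the best deviation is to contribute 0 (any partial contribution still incurs the fine and gives up units whose private return 0.8200 is below 1).
Deviating from 12 to 0 saves 12 gold but forfeits the deviator's share of the drop in the guild treasury: 4.1/5 × 12 = 9.84.
So the deviation gain is 12 − 9.84 = 2.16, and the fine must be at least 2.16 gold to wipe it out.

2.16 gold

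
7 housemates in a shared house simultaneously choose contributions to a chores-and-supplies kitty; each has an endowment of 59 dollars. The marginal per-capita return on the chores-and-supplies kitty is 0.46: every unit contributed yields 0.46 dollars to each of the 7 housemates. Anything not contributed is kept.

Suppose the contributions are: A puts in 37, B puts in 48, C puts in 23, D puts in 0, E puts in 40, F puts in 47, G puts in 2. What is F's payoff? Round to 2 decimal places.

Total contributed: 37 + 48 + 23 + 0 + 40 + 47 + 2 = 197.
Each receives 0.46 × 197 = 90.62 from the chores-and-supplies kitty.
F keeps 59 − 47 = 12, so F's payoff is 12 + 90.62 = 102.62.

102.62 dollars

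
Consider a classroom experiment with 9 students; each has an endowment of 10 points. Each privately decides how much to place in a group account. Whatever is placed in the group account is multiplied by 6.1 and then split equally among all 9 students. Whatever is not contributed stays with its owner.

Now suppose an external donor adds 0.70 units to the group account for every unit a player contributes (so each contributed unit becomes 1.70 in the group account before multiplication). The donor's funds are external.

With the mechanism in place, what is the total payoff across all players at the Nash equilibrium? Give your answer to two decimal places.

The effective private return per unit is now 6.1 × 1.70 / 9 = 1.1522 > 1, so every player's dominant strategy flips to full contribution.
So the Nash equilibrium is full contribution by all 9; the group earns 6.1 × 1.70 × 90 = 933.30.

933.30 points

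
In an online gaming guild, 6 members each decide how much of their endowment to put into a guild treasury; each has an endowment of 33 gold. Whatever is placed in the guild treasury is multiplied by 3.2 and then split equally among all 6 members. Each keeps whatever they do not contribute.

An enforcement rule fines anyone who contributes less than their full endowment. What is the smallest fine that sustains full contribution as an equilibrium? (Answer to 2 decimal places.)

15.40 gold

Given the others contribute fully, the best deviation is to contribute 0 (any partial contribution still incurs the fine and gives up units whose private return 0.5333 is below 1).
Deviating from 33 to 0 saves 33 gold but forfeits the deviator's share of the drop in the guild treasury: 3.2/6 × 33 = 17.60.
So the deviation gain is 33 − 17.60 = 15.40, and the fine must be at least 15.40 gold to wipe it out.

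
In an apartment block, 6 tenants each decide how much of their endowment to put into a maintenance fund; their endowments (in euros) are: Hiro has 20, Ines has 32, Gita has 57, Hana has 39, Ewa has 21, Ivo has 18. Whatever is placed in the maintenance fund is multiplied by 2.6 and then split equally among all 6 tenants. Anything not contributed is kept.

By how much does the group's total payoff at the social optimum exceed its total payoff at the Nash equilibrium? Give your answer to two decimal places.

299.20 euros

The private return per contributed unit is 2.6/6 = 0.4333 < 1 for every player regardless of endowment, so the Nash equilibrium is zero contribution and the group total is Σ E_j = 20 + 32 + 57 + 39 + 21 + 18 = 187.
Each contributed unit returns 2.600 to the group, so the social optimum is full contribution by everyone: group total = 2.600 × 187 = 486.20.
Efficiency loss = (2.600 − 1) × 187 = 299.20.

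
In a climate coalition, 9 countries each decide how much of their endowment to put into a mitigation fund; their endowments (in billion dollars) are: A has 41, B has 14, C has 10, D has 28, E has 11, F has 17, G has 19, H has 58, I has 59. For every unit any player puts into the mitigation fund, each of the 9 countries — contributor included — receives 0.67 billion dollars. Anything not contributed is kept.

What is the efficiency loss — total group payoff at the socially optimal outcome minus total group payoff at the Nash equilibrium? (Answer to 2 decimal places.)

The private return per contributed unit is 0.67 < 1 for everyone, so the Nash equilibrium is zero contribution and the group total is Σ E_j = 41 + 14 + 10 + 28 + 11 + 17 + 19 + 58 + 59 = 257.
Each contributed unit returns 6.030 to the group, so the social optimum is full contribution by everyone: group total = 6.030 × 257 = 1549.71.
Efficiency loss = (6.030 − 1) × 257 = 1292.71.

1292.71 billion dollars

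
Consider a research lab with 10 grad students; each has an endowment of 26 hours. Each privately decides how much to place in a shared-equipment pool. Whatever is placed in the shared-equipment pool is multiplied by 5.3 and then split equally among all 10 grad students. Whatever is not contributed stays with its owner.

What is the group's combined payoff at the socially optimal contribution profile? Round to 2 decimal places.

Each contributed unit returns 5.300 to the group as a whole (0.5300 to each of 10 players), which exceeds 1, so the social optimum is full contribution: group total = 5.300 × 260 = 1378.00.

1378.00 hours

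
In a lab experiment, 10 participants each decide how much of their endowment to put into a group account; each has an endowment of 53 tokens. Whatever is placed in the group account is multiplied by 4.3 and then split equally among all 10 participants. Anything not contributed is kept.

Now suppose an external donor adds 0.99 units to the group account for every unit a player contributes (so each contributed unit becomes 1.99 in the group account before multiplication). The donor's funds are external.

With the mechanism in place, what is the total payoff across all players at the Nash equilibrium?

530.00 tokens

Even with the mechanism, each unit contributed returns only 4.3 × 1.99 / 10 = 0.8557 per unit of net cost, so contributing nothing is still dominant.
At the Nash equilibrium no one contributes; group total payoff = 10 × 53 = 530.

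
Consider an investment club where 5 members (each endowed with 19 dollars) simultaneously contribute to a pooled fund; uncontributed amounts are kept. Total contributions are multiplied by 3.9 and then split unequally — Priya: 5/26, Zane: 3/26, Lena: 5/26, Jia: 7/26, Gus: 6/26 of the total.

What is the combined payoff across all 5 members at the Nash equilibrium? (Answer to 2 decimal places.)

For player j, contributing a unit is worthwhile iff 3.9 × (j's share) ≥ 1, i.e. iff j's share is at least 0.2564.
The only share above 0.2564 is Jia's 7/26, contributing 19; the remaining 4 contribute 0. Total contributed: 19.
The pooled fund pays out 3.9 × 19 = 74.10 in total (split across the unequal shares, but the aggregate is all that matters for the group sum).
The 4 free-riders keep 19 each, adding 76. Group total = 76 + 74.10 = 150.10.

150.10 dollars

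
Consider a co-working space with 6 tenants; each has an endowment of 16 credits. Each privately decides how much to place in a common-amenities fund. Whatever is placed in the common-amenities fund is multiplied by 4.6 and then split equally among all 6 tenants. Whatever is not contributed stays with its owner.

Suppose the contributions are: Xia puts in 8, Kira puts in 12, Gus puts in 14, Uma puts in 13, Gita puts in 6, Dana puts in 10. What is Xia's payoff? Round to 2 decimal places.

Total contributed: 8 + 12 + 14 + 13 + 6 + 10 = 63.
Each receives 4.6 × 63 / 6 = 48.30 from the common-amenities fund.
Xia keeps 16 − 8 = 8, so Xia's payoff is 8 + 48.30 = 56.30.

56.30 credits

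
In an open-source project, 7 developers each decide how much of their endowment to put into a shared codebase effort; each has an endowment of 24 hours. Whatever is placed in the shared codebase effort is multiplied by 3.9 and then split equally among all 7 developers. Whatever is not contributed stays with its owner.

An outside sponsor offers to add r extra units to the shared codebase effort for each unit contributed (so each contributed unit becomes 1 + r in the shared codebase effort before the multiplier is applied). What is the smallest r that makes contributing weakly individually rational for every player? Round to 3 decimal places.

0.795

With matching at rate r, one contributed unit becomes (1 + r) in the shared codebase effort and returns 3.9 × (1 + r) / 7 to the contributor.
Setting this equal to 1: 1 + r = 7/3.9 = 1.7949.
So the minimum matching rate is r = 1.7949 − 1 = 0.795.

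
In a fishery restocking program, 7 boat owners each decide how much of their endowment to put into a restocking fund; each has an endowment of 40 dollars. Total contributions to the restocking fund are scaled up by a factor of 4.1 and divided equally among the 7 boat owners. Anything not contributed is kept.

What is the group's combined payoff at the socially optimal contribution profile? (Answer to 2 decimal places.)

Each contributed unit returns 4.100 to the group as a whole (0.5857 to each of 7 players), which exceeds 1, so the social optimum is full contribution: group total = 4.100 × 280 = 1148.00.

1148.00 dollars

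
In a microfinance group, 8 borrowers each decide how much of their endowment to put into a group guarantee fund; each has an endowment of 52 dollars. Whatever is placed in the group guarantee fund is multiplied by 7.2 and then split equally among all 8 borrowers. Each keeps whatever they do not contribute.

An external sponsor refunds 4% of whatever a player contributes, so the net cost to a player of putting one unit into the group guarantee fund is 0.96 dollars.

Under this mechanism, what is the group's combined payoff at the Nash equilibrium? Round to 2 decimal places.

416.00 dollars

The effective private return is (7.2/8) / 0.96 = 0.9375, which is still under 1, so the mechanism doesn't change anyone's dominant strategy: zero contribution.
At the Nash equilibrium no one contributes; group total payoff = 8 × 52 = 416.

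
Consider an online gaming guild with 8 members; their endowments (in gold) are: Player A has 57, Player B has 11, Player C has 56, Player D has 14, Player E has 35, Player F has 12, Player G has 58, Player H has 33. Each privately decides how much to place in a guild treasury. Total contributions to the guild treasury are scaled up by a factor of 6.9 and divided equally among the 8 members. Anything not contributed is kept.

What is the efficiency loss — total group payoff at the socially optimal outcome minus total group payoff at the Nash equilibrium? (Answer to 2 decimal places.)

1628.40 gold

The private return per contributed unit is 6.9/8 = 0.8625 < 1 for every player regardless of endowment, so the Nash equilibrium is zero contribution and the group total is Σ E_j = 57 + 11 + 56 + 14 + 35 + 12 + 58 + 33 = 276.
Each contributed unit returns 6.900 to the group, so the social optimum is full contribution by everyone: group total = 6.900 × 276 = 1904.40.
Efficiency loss = (6.900 − 1) × 276 = 1628.40.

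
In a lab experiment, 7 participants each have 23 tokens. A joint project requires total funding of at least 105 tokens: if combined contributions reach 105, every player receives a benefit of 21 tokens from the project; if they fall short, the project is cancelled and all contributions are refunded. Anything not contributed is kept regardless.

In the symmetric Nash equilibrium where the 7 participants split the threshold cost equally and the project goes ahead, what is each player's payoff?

29 tokens

Equal share of the threshold: 105/7 = 15.
At this profile no one gains by cutting their contribution: any cut drops the total below 105, the project is cancelled, contributions are refunded, and the deviator ends with 23, which is less than 23 − 15 + 21 = 29. Contributing more than 15 just wastes the excess. So contributing exactly 15 is a best response.
Each player's payoff: 23 − 15 + 21 = 29.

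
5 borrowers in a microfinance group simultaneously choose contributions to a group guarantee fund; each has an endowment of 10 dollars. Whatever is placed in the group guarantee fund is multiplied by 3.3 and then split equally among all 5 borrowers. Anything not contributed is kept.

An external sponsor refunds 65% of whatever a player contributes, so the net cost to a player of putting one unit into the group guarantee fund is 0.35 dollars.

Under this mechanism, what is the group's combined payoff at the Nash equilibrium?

Under the mechanism each unit contributed yields (3.3/5) / 0.35 = 1.8857 back to its contributor per unit of net cost, which exceeds 1, making full contribution the dominant choice for everyone.
So the Nash equilibrium is full contribution by all 5; the group earns 5 × (10 × 0.65 + 3.3 × 10) = 197.50.

197.50 dollars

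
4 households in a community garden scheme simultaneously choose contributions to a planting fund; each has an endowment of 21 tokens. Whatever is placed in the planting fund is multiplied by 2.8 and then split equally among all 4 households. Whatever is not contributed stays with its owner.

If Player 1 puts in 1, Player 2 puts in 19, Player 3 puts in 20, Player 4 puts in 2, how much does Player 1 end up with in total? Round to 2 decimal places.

49.40 tokens

Total contributed: 1 + 19 + 20 + 2 = 42.
Each receives 2.8 × 42 / 4 = 29.40 from the planting fund.
Player 1 keeps 21 − 1 = 20, so Player 1's payoff is 20 + 29.40 = 49.40.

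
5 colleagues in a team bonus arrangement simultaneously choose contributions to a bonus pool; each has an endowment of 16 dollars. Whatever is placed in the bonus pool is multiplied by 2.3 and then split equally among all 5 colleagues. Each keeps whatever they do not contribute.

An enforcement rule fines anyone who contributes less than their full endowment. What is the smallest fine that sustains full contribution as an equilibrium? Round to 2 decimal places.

Given the others contribute fully, the best deviation is to contribute 0 (any partial contribution still incurs the fine and gives up units whose private return 0.4600 is below 1).
Deviating from 16 to 0 saves 16 dollars but forfeits the deviator's share of the drop in the bonus pool: 2.3/5 × 16 = 7.36.
So the deviation gain is 16 − 7.36 = 8.64, and the fine must be at least 8.64 dollars to wipe it out.

8.64 dollars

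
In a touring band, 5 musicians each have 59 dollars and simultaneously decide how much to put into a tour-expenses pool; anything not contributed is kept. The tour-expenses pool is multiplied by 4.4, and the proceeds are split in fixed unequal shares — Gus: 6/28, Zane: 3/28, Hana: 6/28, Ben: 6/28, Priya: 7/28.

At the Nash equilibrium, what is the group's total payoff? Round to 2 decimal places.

Player j's private return per contributed unit is 4.4 × (j's share). Contributing is weakly dominant for j when that share is at least 1/4.4 = 0.2273, and contributing 0 is dominant otherwise.
Priya alone (share 7/28) is above the threshold, contributing 59; the remaining 4 contribute 0. Total contributed: 59.
The tour-expenses pool pays out 4.4 × 59 = 259.60 in total (split across the unequal shares, but the aggregate is all that matters for the group sum).
The 4 free-riders keep 59 each, adding 236. Group total = 236 + 259.60 = 495.60.

495.60 dollars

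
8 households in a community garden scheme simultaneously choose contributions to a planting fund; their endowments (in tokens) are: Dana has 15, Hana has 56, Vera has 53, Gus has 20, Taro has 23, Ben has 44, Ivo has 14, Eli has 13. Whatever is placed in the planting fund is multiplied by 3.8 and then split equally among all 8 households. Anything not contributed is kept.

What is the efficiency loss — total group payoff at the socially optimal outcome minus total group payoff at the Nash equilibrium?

666.40 tokens

The private return per contributed unit is 3.8/8 = 0.4750 < 1 for every player regardless of endowment, so the Nash equilibrium is zero contribution and the group total is Σ E_j = 15 + 56 + 53 + 20 + 23 + 44 + 14 + 13 = 238.
Each contributed unit returns 3.800 to the group, so the social optimum is full contribution by everyone: group total = 3.800 × 238 = 904.40.
Efficiency loss = (3.800 − 1) × 238 = 666.40.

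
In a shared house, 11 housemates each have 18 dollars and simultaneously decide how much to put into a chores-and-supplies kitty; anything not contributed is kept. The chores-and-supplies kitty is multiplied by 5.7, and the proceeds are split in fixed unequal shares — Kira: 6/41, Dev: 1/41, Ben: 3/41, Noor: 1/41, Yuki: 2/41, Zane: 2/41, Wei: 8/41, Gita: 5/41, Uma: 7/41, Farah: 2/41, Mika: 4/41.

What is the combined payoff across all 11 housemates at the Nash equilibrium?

Player j's private return per contributed unit is 5.7 × (j's share). Contributing is weakly dominant for j when that share is at least 1/5.7 = 0.1754, and contributing 0 is dominant otherwise.
Wei alone (share 8/41) is above the threshold, contributing 18; the remaining 10 contribute 0. Total contributed: 18.
The chores-and-supplies kitty pays out 5.7 × 18 = 102.60 in total (split across the unequal shares, but the aggregate is all that matters for the group sum).
The 10 free-riders keep 18 each, adding 180. Group total = 180 + 102.60 = 282.60.

282.60 dollars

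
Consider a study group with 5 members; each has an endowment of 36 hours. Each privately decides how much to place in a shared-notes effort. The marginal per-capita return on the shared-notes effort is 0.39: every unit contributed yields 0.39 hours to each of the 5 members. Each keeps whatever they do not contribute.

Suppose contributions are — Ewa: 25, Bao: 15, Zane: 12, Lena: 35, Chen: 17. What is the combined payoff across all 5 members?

278.80 hours

Total contributed: 25 + 15 + 12 + 35 + 17 = 104; total kept: 5 × 36 − 104 = 76.
The shared-notes effort pays out 0.39 × 5 × 104 = 202.80 in aggregate.
Group total = 76 + 202.80 = 278.80.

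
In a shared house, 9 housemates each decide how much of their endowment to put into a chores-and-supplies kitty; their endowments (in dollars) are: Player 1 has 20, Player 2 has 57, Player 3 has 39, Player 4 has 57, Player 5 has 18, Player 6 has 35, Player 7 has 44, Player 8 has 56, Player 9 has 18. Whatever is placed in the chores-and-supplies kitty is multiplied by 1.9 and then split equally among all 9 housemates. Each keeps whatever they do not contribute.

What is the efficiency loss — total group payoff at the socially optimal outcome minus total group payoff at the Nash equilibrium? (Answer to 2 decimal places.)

309.60 dollars

The private return per contributed unit is 1.9/9 = 0.2111 < 1 for every player regardless of endowment, so the Nash equilibrium is zero contribution and the group total is Σ E_j = 20 + 57 + 39 + 57 + 18 + 35 + 44 + 56 + 18 = 344.
Each contributed unit returns 1.900 to the group, so the social optimum is full contribution by everyone: group total = 1.900 × 344 = 653.60.
Efficiency loss = (1.900 − 1) × 344 = 309.60.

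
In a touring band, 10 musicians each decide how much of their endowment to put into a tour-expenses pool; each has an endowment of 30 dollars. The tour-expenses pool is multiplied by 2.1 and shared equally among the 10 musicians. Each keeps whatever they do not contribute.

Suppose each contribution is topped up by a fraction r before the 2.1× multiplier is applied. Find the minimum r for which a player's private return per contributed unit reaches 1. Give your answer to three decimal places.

With matching at rate r, one contributed unit becomes (1 + r) in the tour-expenses pool and returns 2.1 × (1 + r) / 10 to the contributor.
Setting this equal to 1: 1 + r = 10/2.1 = 4.7619.
So the minimum matching rate is r = 4.7619 − 1 = 3.762.

3.762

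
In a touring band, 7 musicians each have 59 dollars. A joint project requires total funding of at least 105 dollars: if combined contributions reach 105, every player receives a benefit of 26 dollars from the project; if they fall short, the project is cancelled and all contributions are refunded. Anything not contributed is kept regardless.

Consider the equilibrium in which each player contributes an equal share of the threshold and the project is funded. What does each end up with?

Equal share of the threshold: 105/7 = 15.
At this profile no one gains by cutting their contribution: any cut drops the total below 105, the project is cancelled, contributions are refunded, and the deviator ends with 59, which is less than 59 − 15 + 26 = 70. Contributing more than 15 just wastes the excess. So contributing exactly 15 is a best response.
Each player's payoff: 59 − 15 + 26 = 70.

70 dollars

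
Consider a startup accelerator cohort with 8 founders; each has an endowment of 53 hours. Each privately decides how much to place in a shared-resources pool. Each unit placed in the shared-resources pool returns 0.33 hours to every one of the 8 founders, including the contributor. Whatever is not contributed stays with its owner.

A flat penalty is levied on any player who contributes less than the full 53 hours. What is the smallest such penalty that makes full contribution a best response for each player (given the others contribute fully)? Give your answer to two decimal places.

35.51 hours

Given the others contribute fully, the best deviation is to contribute 0 (any partial contribution still incurs the fine and gives up units whose private return 0.33 is below 1).
Deviating from 53 to 0 saves 53 hours but forfeits the deviator's share of the drop in the shared-resources pool: 0.33 × 53 = 17.49.
So the deviation gain is 53 − 17.49 = 35.51, and the fine must be at least 35.51 hours to wipe it out.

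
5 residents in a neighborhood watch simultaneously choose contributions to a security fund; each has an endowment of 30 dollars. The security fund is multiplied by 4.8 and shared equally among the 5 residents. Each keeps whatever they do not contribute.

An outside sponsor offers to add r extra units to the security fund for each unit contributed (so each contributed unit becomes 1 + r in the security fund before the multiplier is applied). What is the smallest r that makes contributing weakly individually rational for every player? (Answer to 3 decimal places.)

With matching at rate r, one contributed unit becomes (1 + r) in the security fund and returns 4.8 × (1 + r) / 5 to the contributor.
Setting this equal to 1: 1 + r = 5/4.8 = 1.0417.
So the minimum matching rate is r = 1.0417 − 1 = 0.042.

0.042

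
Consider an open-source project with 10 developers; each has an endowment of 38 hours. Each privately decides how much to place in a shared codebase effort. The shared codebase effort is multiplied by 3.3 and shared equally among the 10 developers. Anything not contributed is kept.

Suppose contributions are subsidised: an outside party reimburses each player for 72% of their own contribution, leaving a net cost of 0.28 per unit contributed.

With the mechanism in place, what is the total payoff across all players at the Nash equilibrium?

With the mechanism, a contributed unit returns (3.3/10) / 0.28 = 1.1786 per unit of net cost to the contributor — now above 1 — so contributing fully is weakly dominant for every player.
So the Nash equilibrium is full contribution by all 10; the group earns 10 × (38 × 0.72 + 3.3 × 38) = 1527.60.

1527.60 hours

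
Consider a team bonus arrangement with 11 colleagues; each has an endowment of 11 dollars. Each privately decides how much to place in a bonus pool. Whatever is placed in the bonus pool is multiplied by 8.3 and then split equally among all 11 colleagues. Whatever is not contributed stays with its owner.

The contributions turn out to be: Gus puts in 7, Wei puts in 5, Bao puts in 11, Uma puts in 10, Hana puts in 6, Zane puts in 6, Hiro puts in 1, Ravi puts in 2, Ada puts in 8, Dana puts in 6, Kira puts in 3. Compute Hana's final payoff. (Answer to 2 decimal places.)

54.05 dollars

Total contributed: 7 + 5 + 11 + 10 + 6 + 6 + 1 + 2 + 8 + 6 + 3 = 65.
Each receives 8.3 × 65 / 11 = 49.05 from the bonus pool.
Hana keeps 11 − 6 = 5, so Hana's payoff is 5 + 49.05 = 54.05.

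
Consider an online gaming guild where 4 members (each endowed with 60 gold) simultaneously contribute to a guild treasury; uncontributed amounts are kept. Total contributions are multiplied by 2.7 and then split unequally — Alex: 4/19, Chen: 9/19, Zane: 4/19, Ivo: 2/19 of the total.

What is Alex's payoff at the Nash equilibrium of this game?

Each unit j contributes comes back to j as 2.7 × (j's share), so j prefers to contribute only if that share exceeds 1/2.7 = 0.3704; otherwise keeping the unit dominates.
The only share above 0.3704 is Chen's 9/19, contributing 60; the remaining 3 contribute 0. Total contributed: 60.
Alex keeps 60 and receives 2.7 × 60 × 4/19 = 34.11 from the guild treasury, for a payoff of 94.11.

94.11 gold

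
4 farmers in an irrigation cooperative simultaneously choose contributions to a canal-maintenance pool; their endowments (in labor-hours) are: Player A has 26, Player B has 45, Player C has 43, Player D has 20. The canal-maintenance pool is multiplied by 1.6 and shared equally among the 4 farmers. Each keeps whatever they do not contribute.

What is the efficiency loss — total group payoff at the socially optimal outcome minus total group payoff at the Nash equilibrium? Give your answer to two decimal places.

80.40 labor-hours

The private return per contributed unit is 1.6/4 = 0.4000 < 1 for every player regardless of endowment, so the Nash equilibrium is zero contribution and the group total is Σ E_j = 26 + 45 + 43 + 20 = 134.
Each contributed unit returns 1.600 to the group, so the social optimum is full contribution by everyone: group total = 1.600 × 134 = 214.40.
Efficiency loss = (1.600 − 1) × 134 = 80.40.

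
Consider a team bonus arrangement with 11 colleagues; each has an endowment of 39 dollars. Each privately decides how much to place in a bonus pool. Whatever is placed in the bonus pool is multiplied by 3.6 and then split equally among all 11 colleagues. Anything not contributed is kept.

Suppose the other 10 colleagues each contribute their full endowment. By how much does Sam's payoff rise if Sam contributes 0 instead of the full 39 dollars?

Switching from a contribution of 39 to 0 lets Sam keep an extra 39 dollars, but lowers the bonus pool by 39, which costs Sam their own share of that drop: 3.6/11 × 39 = 12.76.
Net gain = 39 − 12.76 = 26.24. The private return per contributed unit (0.3273) is below 1, so free-riding is indeed the best response regardless of what the others do.

26.24 dollars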